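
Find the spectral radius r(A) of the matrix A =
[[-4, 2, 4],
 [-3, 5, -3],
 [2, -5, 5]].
r(A) ≈ 9.3865

The eigenvalues of A are the roots of its characteristic polynomial. With M = A (coefficients from the trace, the sum of principal 2x2 minors, and det A):
  p(λ) = det(λ I - M) = λ^3 - 6λ^2 - 32λ + 2.
No integer candidate from the rational root theorem (±divisors of 2) is a root, so the roots are irrational. The cubic discriminant is Δ = 176468 > 0, so there are three distinct real roots. p(-4) = -30 and p(-3) = 17 have opposite signs, so a root lies in (-4, -3); Newton's method refines it to λ ≈ -3.4483. p(0) = 2 and p(1) = -35 have opposite signs, so a root lies in (0, 1); Newton's method refines it to λ ≈ 0.0618. p(9) = -43 and p(10) = 82 have opposite signs, so a root lies in (9, 10); Newton's method refines it to λ ≈ 9.3865. Check (Vieta): the three roots sum to 6, matching tr M = 6.
Thus the eigenvalues (to 4 decimals) are -3.4483 (modulus 3.4483); 0.0618 (modulus 0.0618); 9.3865 (modulus 9.3865). The spectral radius is the largest modulus: r(A) ≈ 9.3865. (Cross-check: r(A) ≤ ||A||_2 ≈ 9.7612; equality holds whenever A is normal, though it can also hold for some non-normal A.)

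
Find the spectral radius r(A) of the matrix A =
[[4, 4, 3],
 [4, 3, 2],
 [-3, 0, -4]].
r(A) = (4 + sqrt(92))/2 ≈ 6.7958

The eigenvalues of A are the roots of its characteristic polynomial. With M = A (coefficients from the trace, the sum of principal 2x2 minors, and det A):
  p(λ) = det(λ I - M) = λ^3 - 3λ^2 - 23λ - 19.
By the rational root theorem any rational root is an integer divisor of 19. Testing λ = -1: p(-1) = -1 - 3 + 23 - 19 = 0, so λ = -1 is a root. Dividing out (λ + 1) leaves p(λ) = (λ + 1)(λ^2 - 4λ - 19). For λ^2 - 4λ - 19 the discriminant is 92. It is nonnegative but not a perfect square, so the roots are real and irrational: λ = (4 ± sqrt(92))/2 ≈ 6.7958, -2.7958.
Thus the eigenvalues (to 4 decimals) are 6.7958 (modulus 6.7958); -2.7958 (modulus 2.7958); -1 (modulus 1). The spectral radius is the largest modulus: r(A) = (4 + sqrt(92))/2 ≈ 6.7958. (Cross-check: r(A) ≤ ||A||_2 ≈ 9.2533; equality holds whenever A is normal, though it can also hold for some non-normal A.)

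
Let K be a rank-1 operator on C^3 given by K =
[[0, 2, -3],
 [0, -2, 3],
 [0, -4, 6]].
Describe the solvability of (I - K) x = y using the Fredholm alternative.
(I - K) is invertible (det(I - K) = -3 ≠ 0), so for every y in C^3 the equation (I - K) x = y has a unique solution.

K has rank 1, so it is an outer product K = u v^T: every row of K is a multiple of one row vector. Reading off the entries, u = (1, -1, -2) and v = (0, 2, -3) (row i of K equals u_i·v^T). A rank-one matrix u v^T satisfies K u = u (v·u) and kills the (2)-dimensional subspace v^⊥, so its characteristic polynomial is lambda^2 (lambda - v·u) with v·u = tr K = 4. Hence the eigenvalues of I - K are 1 (multiplicity 2) and 1 - (4) = -3, so det(I - K) = -3. (Direct check: I - K =
[[1, -2, 3],
 [0, 3, -3],
 [0, 4, -5]]
has determinant -3.) The finite-dimensional Fredholm alternative says: either (I - K) is invertible, or ker(I - K) ≠ {0} and then range(I - K) = ker((I - K)^*)^⊥, with dim ker(I - K) = dim ker((I - K)^*). Since det(I - K) ≠ 0, 1 is not an eigenvalue of K and ker(I - K) = {0}, so we are in the first case: for every y there is a unique x = (I - K)^(-1) y. Explicitly, by the Sherman–Morrison formula, (I - u v^T)^(-1) = I + u v^T/(1 - v·u), i.e. (I - K)^(-1) = I + K/(-3).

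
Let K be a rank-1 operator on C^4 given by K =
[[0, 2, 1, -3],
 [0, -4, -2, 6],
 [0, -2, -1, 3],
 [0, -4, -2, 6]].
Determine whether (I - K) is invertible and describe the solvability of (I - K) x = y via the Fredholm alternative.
(I - K) is singular (det(I - K) = 0, i.e. 1 ∈ sigma(K)). (I - K) x = y is solvable iff y ⊥ ker((I - K)^*) = span{(0, 2, 1, -3)}, i.e. iff 2y_2 + y_3 - 3y_4 = 0. When solvable, the solutions are x = y + c·(1, -2, -1, -2), c arbitrary (ker(I - K) = span{(1, -2, -1, -2)}, dimension 1).

K has rank 1, so it is an outer product K = u v^T: every row of K is a multiple of one row vector. Reading off the entries, u = (1, -2, -1, -2) and v = (0, 2, 1, -3) (row i of K equals u_i·v^T). A rank-one matrix u v^T satisfies K u = u (v·u) and kills the (3)-dimensional subspace v^⊥, so its characteristic polynomial is lambda^3 (lambda - v·u) with v·u = tr K = 1. Hence the eigenvalues of I - K are 1 (multiplicity 3) and 1 - (1) = 0, so det(I - K) = 0. (Direct check: I - K =
[[1, -2, -1, 3],
 [0, 5, 2, -6],
 [0, 2, 2, -3],
 [0, 4, 2, -5]]
has determinant 0.) So 1 is an eigenvalue of K and (I - K) is not invertible. The finite-dimensional Fredholm alternative says: either (I - K) is invertible, or ker(I - K) ≠ {0} and then range(I - K) = ker((I - K)^*)^⊥, with dim ker(I - K) = dim ker((I - K)^*). We are in the second case, so we need both kernels. Kernel of I - K: (I - K) u = u - u (v·u) = u - u = 0, so ker(I - K) = span{u} = span{(1, -2, -1, -2)} (it is exactly 1-dimensional because rank(I - K) = 3). Kernel of the adjoint: K is real, so (I - K)^* = I - K^T = I - v u^T, and (I - v u^T) v = v - v (u·v) = 0; hence ker((I - K)^*) = span{v} = span{(0, 2, 1, -3)}. Therefore (I - K) x = y is solvable iff <y, v> = 0, i.e. iff 2y_2 + y_3 - 3y_4 = 0. When this holds, K y = u (v·y) = 0, so (I - K) y = y and x = y is a particular solution; the full solution set is the line x = y + c·u = y + c·(1, -2, -1, -2), c ∈ C.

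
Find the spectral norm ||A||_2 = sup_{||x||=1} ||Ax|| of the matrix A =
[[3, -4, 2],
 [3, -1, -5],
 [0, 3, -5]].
||A||_2 ≈ 7.9286 (= sqrt(largest eigenvalue of A^T A))

||A||_2 = sigma_max(A) = sqrt(lambda_max(A^T A)). Form the symmetric matrix M = A^T A =
[[18, -15, -9],
 [-15, 26, -18],
 [-9, -18, 54]].
Its characteristic polynomial (trace, sum of principal 2x2 minors, determinant of M give the coefficients) is
  p(λ) = det(λ I - M) = λ^3 - 98λ^2 + 2214λ - 324.
No integer candidate from the rational root theorem (±divisors of 324) is a root, so the roots are irrational. The cubic discriminant is Δ = 3709304928 > 0, so there are three distinct real roots. p(0) = -324 and p(1) = 1793 have opposite signs, so a root lies in (0, 1); Newton's method refines it to λ ≈ 0.1473. p(34) = 968 and p(35) = -9 have opposite signs, so a root lies in (34, 35); Newton's method refines it to λ ≈ 34.9907. p(62) = -1440 and p(63) = 243 have opposite signs, so a root lies in (62, 63); Newton's method refines it to λ ≈ 62.862. Check (Vieta): the three roots sum to 98, matching tr M = 98.
So the eigenvalues of A^T A are ≈ 0.1473, 34.9907, 62.862 (all ≥ 0, as they must be for A^T A). The largest is λ_max ≈ 62.862, hence ||A||_2 = sqrt(λ_max) ≈ 7.9286.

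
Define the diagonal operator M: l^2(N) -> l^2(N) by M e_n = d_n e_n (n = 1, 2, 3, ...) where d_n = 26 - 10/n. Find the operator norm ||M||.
||M|| = 26

For a diagonal operator on l^2 with entries d_n, ||M|| = sup_n |d_n|. Here d_1 = 16, d_2 = 21, ..., and d_n = 26 - 10/n increases monotonically toward 26. All terms lie in [16, 26), so |d_n| = d_n and the supremum is the limit 26, which is not attained by any individual d_n. Hence ||M|| = 26.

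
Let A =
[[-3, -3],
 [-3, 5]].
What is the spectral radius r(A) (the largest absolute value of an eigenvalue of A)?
r(A) = 6

The eigenvalues of A are the roots of its characteristic polynomial. With M = A (coefficients from the trace and determinant):
  p(λ) = det(λ I - M) = λ^2 - 2λ - 24.
For λ^2 - 2λ - 24 the discriminant is 100. It is a perfect square (10^2), so the roots are rational: λ = (2 ± 10)/2 = 6, -4.
Thus the eigenvalues (to 4 decimals) are 6 (modulus 6); -4 (modulus 4). The spectral radius is the largest modulus: r(A) = 6. (Cross-check: r(A) ≤ ||A||_2 ≈ 6; equality holds whenever A is normal, though it can also hold for some non-normal A.)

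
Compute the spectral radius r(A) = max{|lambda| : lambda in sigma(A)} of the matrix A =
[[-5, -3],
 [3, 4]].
r(A) = (1 + sqrt(45))/2 ≈ 3.8541

The eigenvalues of A are the roots of its characteristic polynomial. With M = A (coefficients from the trace and determinant):
  p(λ) = det(λ I - M) = λ^2 + λ - 11.
For λ^2 + λ - 11 the discriminant is 45. It is nonnegative but not a perfect square, so the roots are real and irrational: λ = (-1 ± sqrt(45))/2 ≈ 2.8541, -3.8541.
Thus the eigenvalues (to 4 decimals) are 2.8541 (modulus 2.8541); -3.8541 (modulus 3.8541). The spectral radius is the largest modulus: r(A) = (1 + sqrt(45))/2 ≈ 3.8541. (Cross-check: r(A) ≤ ||A||_2 ≈ 7.5414; equality holds whenever A is normal, though it can also hold for some non-normal A.)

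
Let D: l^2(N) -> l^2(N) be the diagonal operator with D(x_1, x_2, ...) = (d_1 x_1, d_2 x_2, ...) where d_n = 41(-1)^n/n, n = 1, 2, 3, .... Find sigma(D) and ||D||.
sigma(D) = {41(-1)^n/n : n ≥ 1} ∪ {0}; ||D|| = 41

A bounded diagonal operator on l^2 with diagonal entries d_n has spectrum equal to the closure of {d_n : n ≥ 1}: every d_n is an eigenvalue (with eigenvector e_n), so {d_n} ⊂ sigma(D); the spectrum is closed, so its closure is too; and for lambda not in the closure, (D - lambda I) has bounded inverse (the diagonal entries 1/(d_n - lambda) are bounded). For our sequence d_n = 41(-1)^n/n, n = 1, 2, 3, ...:
  - {d_n} = {41(-1)^n/n : n ≥ 1}; the only limit point is 0
  - closure = {41(-1)^n/n : n ≥ 1} ∪ {0}
For the norm: a diagonal operator has ||D|| = sup_n |d_n|. Here |d_n| = 41/n is decreasing, so sup_n |d_n| = |d_1| = 41. So ||D|| = 41.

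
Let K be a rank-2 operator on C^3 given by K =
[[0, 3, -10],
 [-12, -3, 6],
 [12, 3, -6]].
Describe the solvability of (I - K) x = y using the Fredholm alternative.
(I - K) is invertible (det(I - K) = 166 ≠ 0), so for every y in C^3 the equation (I - K) x = y has a unique solution.

K has rank 2 and factors as K = U V^T = u1 v1^T + u2 v2^T with u1 = (3, -3, 3), v1 = (1, 1, -3), u2 = (-1, -3, 3), v2 = (3, 0, 1) (multiplying out reproduces the displayed K). The nonzero eigenvalues of U V^T coincide with those of the 2 x 2 matrix G = V^T U = [[v1·u1, v1·u2], [v2·u1, v2·u2]] = [[-9, -13], [12, 0]], and by the Sylvester determinant identity det(I_3 - U V^T) = det(I_2 - V^T U) = det([[10, 13], [-12, 1]]) = (10)(1) - (13)(-12) = 166. (Direct check: I - K =
[[1, -3, 10],
 [12, 4, -6],
 [-12, -3, 7]]
has determinant 166.) The finite-dimensional Fredholm alternative says: either (I - K) is invertible, or ker(I - K) ≠ {0} and then range(I - K) = ker((I - K)^*)^⊥, with dim ker(I - K) = dim ker((I - K)^*). Since det(I - K) ≠ 0, 1 is not an eigenvalue of K and ker(I - K) = {0}, so we are in the first case: for every y there is a unique x = (I - K)^(-1) y. (Explicitly, by the Woodbury identity, (I - U V^T)^(-1) = I + U (I_2 - G)^(-1) V^T.)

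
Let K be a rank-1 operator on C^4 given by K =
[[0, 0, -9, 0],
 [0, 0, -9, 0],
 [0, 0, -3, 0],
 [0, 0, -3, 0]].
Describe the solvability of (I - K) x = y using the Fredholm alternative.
(I - K) is invertible (det(I - K) = 4 ≠ 0), so for every y in C^4 the equation (I - K) x = y has a unique solution.

K has rank 1, so it is an outer product K = u v^T: every row of K is a multiple of one row vector. Reading off the entries, u = (-3, -3, -1, -1) and v = (0, 0, 3, 0) (row i of K equals u_i·v^T). A rank-one matrix u v^T satisfies K u = u (v·u) and kills the (3)-dimensional subspace v^⊥, so its characteristic polynomial is lambda^3 (lambda - v·u) with v·u = tr K = -3. Hence the eigenvalues of I - K are 1 (multiplicity 3) and 1 - (-3) = 4, so det(I - K) = 4. (Direct check: I - K =
[[1, 0, 9, 0],
 [0, 1, 9, 0],
 [0, 0, 4, 0],
 [0, 0, 3, 1]]
has determinant 4.) The finite-dimensional Fredholm alternative says: either (I - K) is invertible, or ker(I - K) ≠ {0} and then range(I - K) = ker((I - K)^*)^⊥, with dim ker(I - K) = dim ker((I - K)^*). Since det(I - K) ≠ 0, 1 is not an eigenvalue of K and ker(I - K) = {0}, so we are in the first case: for every y there is a unique x = (I - K)^(-1) y. Explicitly, by the Sherman–Morrison formula, (I - u v^T)^(-1) = I + u v^T/(1 - v·u), i.e. (I - K)^(-1) = I + K/(4).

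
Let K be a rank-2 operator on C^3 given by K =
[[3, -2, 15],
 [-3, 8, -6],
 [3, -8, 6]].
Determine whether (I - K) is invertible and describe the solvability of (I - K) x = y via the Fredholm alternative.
(I - K) is invertible (det(I - K) = -25 ≠ 0), so for every y in C^3 the equation (I - K) x = y has a unique solution.

K has rank 2 and factors as K = U V^T = u1 v1^T + u2 v2^T with u1 = (-2, -1, 1), v1 = (0, -2, -3), u2 = (3, -3, 3), v2 = (1, -2, 3) (multiplying out reproduces the displayed K). The nonzero eigenvalues of U V^T coincide with those of the 2 x 2 matrix G = V^T U = [[v1·u1, v1·u2], [v2·u1, v2·u2]] = [[-1, -3], [3, 18]], and by the Sylvester determinant identity det(I_3 - U V^T) = det(I_2 - V^T U) = det([[2, 3], [-3, -17]]) = (2)(-17) - (3)(-3) = -25. (Direct check: I - K =
[[-2, 2, -15],
 [3, -7, 6],
 [-3, 8, -5]]
has determinant -25.) The finite-dimensional Fredholm alternative says: either (I - K) is invertible, or ker(I - K) ≠ {0} and then range(I - K) = ker((I - K)^*)^⊥, with dim ker(I - K) = dim ker((I - K)^*). Since det(I - K) ≠ 0, 1 is not an eigenvalue of K and ker(I - K) = {0}, so we are in the first case: for every y there is a unique x = (I - K)^(-1) y. (Explicitly, by the Woodbury identity, (I - U V^T)^(-1) = I + U (I_2 - G)^(-1) V^T.)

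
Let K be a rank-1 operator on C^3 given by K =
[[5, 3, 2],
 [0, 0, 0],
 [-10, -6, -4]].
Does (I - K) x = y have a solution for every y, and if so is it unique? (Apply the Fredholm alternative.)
(I - K) is singular (det(I - K) = 0, i.e. 1 ∈ sigma(K)). (I - K) x = y is solvable iff y ⊥ ker((I - K)^*) = span{(5, 3, 2)}, i.e. iff 5y_1 + 3y_2 + 2y_3 = 0. When solvable, the solutions are x = y + c·(1, 0, -2), c arbitrary (ker(I - K) = span{(1, 0, -2)}, dimension 1).

K has rank 1, so it is an outer product K = u v^T: every row of K is a multiple of one row vector. Reading off the entries, u = (1, 0, -2) and v = (5, 3, 2) (row i of K equals u_i·v^T). A rank-one matrix u v^T satisfies K u = u (v·u) and kills the (2)-dimensional subspace v^⊥, so its characteristic polynomial is lambda^2 (lambda - v·u) with v·u = tr K = 1. Hence the eigenvalues of I - K are 1 (multiplicity 2) and 1 - (1) = 0, so det(I - K) = 0. (Direct check: I - K =
[[-4, -3, -2],
 [0, 1, 0],
 [10, 6, 5]]
has determinant 0.) So 1 is an eigenvalue of K and (I - K) is not invertible. The finite-dimensional Fredholm alternative says: either (I - K) is invertible, or ker(I - K) ≠ {0} and then range(I - K) = ker((I - K)^*)^⊥, with dim ker(I - K) = dim ker((I - K)^*). We are in the second case, so we need both kernels. Kernel of I - K: (I - K) u = u - u (v·u) = u - u = 0, so ker(I - K) = span{u} = span{(1, 0, -2)} (it is exactly 1-dimensional because rank(I - K) = 2). Kernel of the adjoint: K is real, so (I - K)^* = I - K^T = I - v u^T, and (I - v u^T) v = v - v (u·v) = 0; hence ker((I - K)^*) = span{v} = span{(5, 3, 2)}. Therefore (I - K) x = y is solvable iff <y, v> = 0, i.e. iff 5y_1 + 3y_2 + 2y_3 = 0. When this holds, K y = u (v·y) = 0, so (I - K) y = y and x = y is a particular solution; the full solution set is the line x = y + c·u = y + c·(1, 0, -2), c ∈ C.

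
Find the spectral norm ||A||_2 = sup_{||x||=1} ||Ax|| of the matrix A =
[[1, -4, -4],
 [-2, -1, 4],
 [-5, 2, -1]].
||A||_2 ≈ 6.9002 (= sqrt(largest eigenvalue of A^T A))

||A||_2 = sigma_max(A) = sqrt(lambda_max(A^T A)). Form the symmetric matrix M = A^T A =
[[30, -12, -7],
 [-12, 21, 10],
 [-7, 10, 33]].
Its characteristic polynomial (trace, sum of principal 2x2 minors, determinant of M give the coefficients) is
  p(λ) = det(λ I - M) = λ^3 - 84λ^2 + 2020λ - 13689.
No integer candidate from the rational root theorem (±divisors of 13689) is a root, so the roots are irrational. The cubic discriminant is Δ = 117566069 > 0, so there are three distinct real roots. p(11) = -302 and p(12) = 183 have opposite signs, so a root lies in (11, 12); Newton's method refines it to λ ≈ 11.5982. p(24) = 231 and p(25) = -64 have opposite signs, so a root lies in (24, 25); Newton's method refines it to λ ≈ 24.7888. p(47) = -482 and p(48) = 327 have opposite signs, so a root lies in (47, 48); Newton's method refines it to λ ≈ 47.613. Check (Vieta): the three roots sum to 84, matching tr M = 84.
So the eigenvalues of A^T A are ≈ 11.5982, 24.7888, 47.613 (all ≥ 0, as they must be for A^T A). The largest is λ_max ≈ 47.613, hence ||A||_2 = sqrt(λ_max) ≈ 6.9002.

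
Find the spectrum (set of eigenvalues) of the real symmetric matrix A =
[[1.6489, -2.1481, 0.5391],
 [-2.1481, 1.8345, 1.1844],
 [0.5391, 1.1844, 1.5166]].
sigma(A) ≈ {-1, 2, 4}

A is real symmetric, so its spectrum consists of real eigenvalues. Expanding the characteristic polynomial of the displayed matrix gives
  det(λ I - A) = p(λ) = λ^3 + (-5)λ^2 + (2)λ + (8).
Solving p(λ) = 0 yields eigenvalues ≈ -1, 2, 4. (A is shown rounded to 4 decimals, so these recover the underlying integer eigenvalues to within that precision.)
Verification: the trace of A = 5 equals the sum of eigenvalues 5, and det(A) ≈ -7.9999 matches the eigenvalue product -8.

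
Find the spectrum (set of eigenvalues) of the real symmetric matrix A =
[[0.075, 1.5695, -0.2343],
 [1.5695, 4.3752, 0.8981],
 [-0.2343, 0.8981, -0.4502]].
sigma(A) ≈ {-1, 0, 5}

A is real symmetric, so its spectrum consists of real eigenvalues. Expanding the characteristic polynomial of the displayed matrix gives
  det(λ I - A) = p(λ) = λ^3 + (-4)λ^2 + (-5)λ + (0).
Solving p(λ) = 0 yields eigenvalues ≈ -1, 0, 5. (A is shown rounded to 4 decimals, so these recover the underlying integer eigenvalues to within that precision.)
Verification: the trace of A = 4 equals the sum of eigenvalues 4, and det(A) ≈ 0.0001 matches the eigenvalue product 0.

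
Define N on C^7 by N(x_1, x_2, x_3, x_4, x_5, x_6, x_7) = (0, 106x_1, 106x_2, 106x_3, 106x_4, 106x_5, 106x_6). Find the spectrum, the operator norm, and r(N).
sigma(N) = {0}; ||N|| = 106; r(N) = 0. (N is nilpotent with N^7 = 0.)

On C^7, N is a strictly lower-triangular matrix with 106 on the subdiagonal and zeros elsewhere, so its characteristic polynomial is lambda^7 and every eigenvalue is 0: sigma(N) = {0}. For the operator norm, N e_i = 106e_{i+1} for i = 1, ..., 6 and N e_7 = 0, so the singular values of N are 106 (with multiplicity 6) and 0; hence ||N|| = 106. The spectral radius r(N) = max|lambda| = 0. Note ||N|| > r(N) — characteristic of non-normal nilpotent operators. Indeed N^7 = 0.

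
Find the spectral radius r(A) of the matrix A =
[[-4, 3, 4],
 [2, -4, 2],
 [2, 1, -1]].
r(A) ≈ 6.6839

The eigenvalues of A are the roots of its characteristic polynomial. With M = A (coefficients from the trace, the sum of principal 2x2 minors, and det A):
  p(λ) = det(λ I - M) = λ^3 + 9λ^2 + 8λ - 50.
No integer candidate from the rational root theorem (±divisors of 50) is a root, so the roots are irrational. The cubic discriminant is Δ = 16636 > 0, so there are three distinct real roots. p(-7) = -8 and p(-6) = 10 have opposite signs, so a root lies in (-7, -6); Newton's method refines it to λ ≈ -6.6839. p(-5) = 10 and p(-4) = -2 have opposite signs, so a root lies in (-5, -4); Newton's method refines it to λ ≈ -4.1282. p(1) = -32 and p(2) = 10 have opposite signs, so a root lies in (1, 2); Newton's method refines it to λ ≈ 1.8121. Check (Vieta): the three roots sum to -9, matching tr M = -9.
Thus the eigenvalues (to 4 decimals) are -6.6839 (modulus 6.6839); -4.1282 (modulus 4.1282); 1.8121 (modulus 1.8121). The spectral radius is the largest modulus: r(A) ≈ 6.6839. (Cross-check: r(A) ≤ ||A||_2 ≈ 6.9583; equality holds whenever A is normal, though it can also hold for some non-normal A.)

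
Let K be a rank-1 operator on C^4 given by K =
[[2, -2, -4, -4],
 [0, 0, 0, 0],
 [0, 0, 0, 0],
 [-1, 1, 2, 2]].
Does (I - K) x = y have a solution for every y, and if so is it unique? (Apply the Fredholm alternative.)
(I - K) is invertible (det(I - K) = -3 ≠ 0), so for every y in C^4 the equation (I - K) x = y has a unique solution.

K has rank 1, so it is an outer product K = u v^T: every row of K is a multiple of one row vector. Reading off the entries, u = (2, 0, 0, -1) and v = (1, -1, -2, -2) (row i of K equals u_i·v^T). A rank-one matrix u v^T satisfies K u = u (v·u) and kills the (3)-dimensional subspace v^⊥, so its characteristic polynomial is lambda^3 (lambda - v·u) with v·u = tr K = 4. Hence the eigenvalues of I - K are 1 (multiplicity 3) and 1 - (4) = -3, so det(I - K) = -3. (Direct check: I - K =
[[-1, 2, 4, 4],
 [0, 1, 0, 0],
 [0, 0, 1, 0],
 [1, -1, -2, -1]]
has determinant -3.) The finite-dimensional Fredholm alternative says: either (I - K) is invertible, or ker(I - K) ≠ {0} and then range(I - K) = ker((I - K)^*)^⊥, with dim ker(I - K) = dim ker((I - K)^*). Since det(I - K) ≠ 0, 1 is not an eigenvalue of K and ker(I - K) = {0}, so we are in the first case: for every y there is a unique x = (I - K)^(-1) y. Explicitly, by the Sherman–Morrison formula, (I - u v^T)^(-1) = I + u v^T/(1 - v·u), i.e. (I - K)^(-1) = I + K/(-3).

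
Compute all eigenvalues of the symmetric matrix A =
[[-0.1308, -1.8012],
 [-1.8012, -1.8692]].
sigma(A) ≈ {-3, 1}

A is real symmetric, so its spectrum consists of real eigenvalues. Expanding the characteristic polynomial of the displayed matrix gives
  det(λ I - A) = p(λ) = λ^2 + (2)λ + (-3).
Solving p(λ) = 0 yields eigenvalues ≈ -3, 1. (A is shown rounded to 4 decimals, so these recover the underlying integer eigenvalues to within that precision.)
Verification: the trace of A = -2 equals the sum of eigenvalues -2, and det(A) ≈ -2.9998 matches the eigenvalue product -3.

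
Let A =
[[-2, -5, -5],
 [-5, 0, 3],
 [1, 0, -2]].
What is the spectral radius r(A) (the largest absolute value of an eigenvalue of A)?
r(A) ≈ 5.7267

The eigenvalues of A are the roots of its characteristic polynomial. With M = A (coefficients from the trace, the sum of principal 2x2 minors, and det A):
  p(λ) = det(λ I - M) = λ^3 + 4λ^2 - 16λ - 35.
No integer candidate from the rational root theorem (±divisors of 35) is a root, so the roots are irrational. The cubic discriminant is Δ = 36685 > 0, so there are three distinct real roots. p(-6) = -11 and p(-5) = 20 have opposite signs, so a root lies in (-6, -5); Newton's method refines it to λ ≈ -5.7267. p(-2) = 5 and p(-1) = -16 have opposite signs, so a root lies in (-2, -1); Newton's method refines it to λ ≈ -1.7553. p(3) = -20 and p(4) = 29 have opposite signs, so a root lies in (3, 4); Newton's method refines it to λ ≈ 3.482. Check (Vieta): the three roots sum to -4, matching tr M = -4.
Thus the eigenvalues (to 4 decimals) are -5.7267 (modulus 5.7267); -1.7553 (modulus 1.7553); 3.482 (modulus 3.482). The spectral radius is the largest modulus: r(A) ≈ 5.7267. (Cross-check: r(A) ≤ ||A||_2 ≈ 7.5726; equality holds whenever A is normal, though it can also hold for some non-normal A.)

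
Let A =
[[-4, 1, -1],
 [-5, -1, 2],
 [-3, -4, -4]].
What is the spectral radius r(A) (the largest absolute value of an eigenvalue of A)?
r(A) ≈ 5.8468

The eigenvalues of A are the roots of its characteristic polynomial. With M = A (coefficients from the trace, the sum of principal 2x2 minors, and det A):
  p(λ) = det(λ I - M) = λ^3 + 9λ^2 + 34λ + 91.
No integer candidate from the rational root theorem (±divisors of 91) is a root, so the roots are irrational. The cubic discriminant is Δ = -51295 < 0, so there is one real root and a complex-conjugate pair. p(-6) = -5 and p(-5) = 21 have opposite signs, so a root lies in (-6, -5); Newton's method refines it to λ ≈ -5.8468. Dividing out (λ - (-5.8468)) leaves approximately λ^2 + 3.1532λ + 15.564. For λ^2 + 3.1532λ + 15.564 the discriminant is -52.3134. It is negative, so the remaining roots are the complex-conjugate pair λ ≈ -1.5766 ± 3.6164i. Their product equals the constant term, so |λ|^2 ≈ 15.564 and |λ| ≈ 3.9451.
Thus the eigenvalues (to 4 decimals) are -5.8468 (modulus 5.8468); -1.5766 ± 3.6164i (modulus 3.9451). The spectral radius is the largest modulus: r(A) ≈ 5.8468. (Cross-check: r(A) ≤ ||A||_2 ≈ 7.5858; equality holds whenever A is normal, though it can also hold for some non-normal A.)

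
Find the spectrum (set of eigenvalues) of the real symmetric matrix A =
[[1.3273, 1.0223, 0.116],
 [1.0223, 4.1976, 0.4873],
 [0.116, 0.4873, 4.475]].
sigma(A) ≈ {1, 4, 5}

A is real symmetric, so its spectrum consists of real eigenvalues. Expanding the characteristic polynomial of the displayed matrix gives
  det(λ I - A) = p(λ) = λ^3 + (-10)λ^2 + (29)λ + (-20).
Solving p(λ) = 0 yields eigenvalues ≈ 1, 4, 5. (A is shown rounded to 4 decimals, so these recover the underlying integer eigenvalues to within that precision.)
Verification: the trace of A = 10 equals the sum of eigenvalues 10, and det(A) ≈ 19.9994 matches the eigenvalue product 20.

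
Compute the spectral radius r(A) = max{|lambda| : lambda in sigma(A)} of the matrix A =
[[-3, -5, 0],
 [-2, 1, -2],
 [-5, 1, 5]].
r(A) ≈ 5.2911

The eigenvalues of A are the roots of its characteristic polynomial. With M = A (coefficients from the trace, the sum of principal 2x2 minors, and det A):
  p(λ) = det(λ I - M) = λ^3 - 3λ^2 - 21λ + 121.
No integer candidate from the rational root theorem (±divisors of 121) is a root, so the roots are irrational. The cubic discriminant is Δ = -204012 < 0, so there is one real root and a complex-conjugate pair. p(-6) = -77 and p(-5) = 26 have opposite signs, so a root lies in (-6, -5); Newton's method refines it to λ ≈ -5.2911. Dividing out (λ - (-5.2911)) leaves approximately λ^2 - 8.2911λ + 22.8687. For λ^2 - 8.2911λ + 22.8687 the discriminant is -22.7329. It is negative, so the remaining roots are the complex-conjugate pair λ ≈ 4.1455 ± 2.384i. Their product equals the constant term, so |λ|^2 ≈ 22.8687 and |λ| ≈ 4.7821.
Thus the eigenvalues (to 4 decimals) are -5.2911 (modulus 5.2911); 4.1455 ± 2.384i (modulus 4.7821). The spectral radius is the largest modulus: r(A) ≈ 5.2911. (Cross-check: r(A) ≤ ||A||_2 ≈ 7.4607; equality holds whenever A is normal, though it can also hold for some non-normal A.)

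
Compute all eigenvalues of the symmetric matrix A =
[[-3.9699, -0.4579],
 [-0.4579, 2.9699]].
sigma(A) ≈ {-4, 3}

A is real symmetric, so its spectrum consists of real eigenvalues. Expanding the characteristic polynomial of the displayed matrix gives
  det(λ I - A) = p(λ) = λ^2 + (1)λ + (-12).
Solving p(λ) = 0 yields eigenvalues ≈ -4, 3. (A is shown rounded to 4 decimals, so these recover the underlying integer eigenvalues to within that precision.)
Verification: the trace of A = -1 equals the sum of eigenvalues -1, and det(A) ≈ -11.9999 matches the eigenvalue product -12.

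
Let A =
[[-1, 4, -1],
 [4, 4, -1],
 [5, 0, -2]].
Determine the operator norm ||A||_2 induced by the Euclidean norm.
||A||_2 ≈ 7.4008 (= sqrt(largest eigenvalue of A^T A))

||A||_2 = sigma_max(A) = sqrt(lambda_max(A^T A)). Form the symmetric matrix M = A^T A =
[[42, 12, -13],
 [12, 32, -8],
 [-13, -8, 6]].
Its characteristic polynomial (trace, sum of principal 2x2 minors, determinant of M give the coefficients) is
  p(λ) = det(λ I - M) = λ^3 - 80λ^2 + 1411λ - 1600.
No integer candidate from the rational root theorem (±divisors of 1600) is a root, so the roots are irrational. The cubic discriminant is Δ = 1410160276 > 0, so there are three distinct real roots. p(1) = -268 and p(2) = 910 have opposite signs, so a root lies in (1, 2); Newton's method refines it to λ ≈ 1.2166. p(24) = 8 and p(25) = -700 have opposite signs, so a root lies in (24, 25); Newton's method refines it to λ ≈ 24.0114. p(54) = -1222 and p(55) = 380 have opposite signs, so a root lies in (54, 55); Newton's method refines it to λ ≈ 54.772. Check (Vieta): the three roots sum to 80, matching tr M = 80.
So the eigenvalues of A^T A are ≈ 1.2166, 24.0114, 54.772 (all ≥ 0, as they must be for A^T A). The largest is λ_max ≈ 54.772, hence ||A||_2 = sqrt(λ_max) ≈ 7.4008.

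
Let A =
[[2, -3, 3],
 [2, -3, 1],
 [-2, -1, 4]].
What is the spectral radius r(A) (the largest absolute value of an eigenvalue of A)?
r(A) ≈ 3.191

The eigenvalues of A are the roots of its characteristic polynomial. With M = A (coefficients from the trace, the sum of principal 2x2 minors, and det A):
  p(λ) = det(λ I - M) = λ^3 - 3λ^2 + 3λ + 16.
No integer candidate from the rational root theorem (±divisors of 16) is a root, so the roots are irrational. The cubic discriminant is Δ = -7803 < 0, so there is one real root and a complex-conjugate pair. p(-2) = -10 and p(-1) = 9 have opposite signs, so a root lies in (-2, -1); Newton's method refines it to λ ≈ -1.5713. Dividing out (λ - (-1.5713)) leaves approximately λ^2 - 4.5713λ + 10.1828. For λ^2 - 4.5713λ + 10.1828 the discriminant is -19.8345. It is negative, so the remaining roots are the complex-conjugate pair λ ≈ 2.2856 ± 2.2268i. Their product equals the constant term, so |λ|^2 ≈ 10.1828 and |λ| ≈ 3.191.
Thus the eigenvalues (to 4 decimals) are -1.5713 (modulus 1.5713); 2.2856 ± 2.2268i (modulus 3.191). The spectral radius is the largest modulus: r(A) ≈ 3.191. (Cross-check: r(A) ≤ ||A||_2 ≈ 6.3527; equality holds whenever A is normal, though it can also hold for some non-normal A.)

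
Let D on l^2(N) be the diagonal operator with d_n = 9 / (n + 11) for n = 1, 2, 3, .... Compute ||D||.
||D|| = 3/4 (attained at n = 1)

For D diagonal, ||D|| = sup_n |d_n| = sup_n 9/(n + 11). This is positive and strictly decreasing in n, so the supremum is attained at n = 1: d_1 = 9/(1 + 11) = 3/4. Hence ||D|| = 3/4.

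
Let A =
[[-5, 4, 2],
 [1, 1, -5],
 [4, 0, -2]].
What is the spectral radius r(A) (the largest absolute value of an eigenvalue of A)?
r(A) ≈ 8.1559

The eigenvalues of A are the roots of its characteristic polynomial. With M = A (coefficients from the trace, the sum of principal 2x2 minors, and det A):
  p(λ) = det(λ I - M) = λ^3 + 6λ^2 - 9λ + 70.
No integer candidate from the rational root theorem (±divisors of 70) is a root, so the roots are irrational. The cubic discriminant is Δ = -254988 < 0, so there is one real root and a complex-conjugate pair. p(-9) = -92 and p(-8) = 14 have opposite signs, so a root lies in (-9, -8); Newton's method refines it to λ ≈ -8.1559. Dividing out (λ - (-8.1559)) leaves approximately λ^2 - 2.1559λ + 8.5828. For λ^2 - 2.1559λ + 8.5828 the discriminant is -29.6835. It is negative, so the remaining roots are the complex-conjugate pair λ ≈ 1.0779 ± 2.7241i. Their product equals the constant term, so |λ|^2 ≈ 8.5828 and |λ| ≈ 2.9296.
Thus the eigenvalues (to 4 decimals) are -8.1559 (modulus 8.1559); 1.0779 ± 2.7241i (modulus 2.9296). The spectral radius is the largest modulus: r(A) ≈ 8.1559. (Cross-check: r(A) ≤ ||A||_2 ≈ 8.1655; equality holds whenever A is normal, though it can also hold for some non-normal A.)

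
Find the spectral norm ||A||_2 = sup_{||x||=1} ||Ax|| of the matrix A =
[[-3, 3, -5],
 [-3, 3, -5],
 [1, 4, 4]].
||A||_2 = sqrt((119 + sqrt(3777))/2) ≈ 9.4989 (= sqrt(largest eigenvalue of A^T A))

||A||_2 = sigma_max(A) = sqrt(lambda_max(A^T A)). Form the symmetric matrix M = A^T A =
[[19, -14, 34],
 [-14, 34, -14],
 [34, -14, 66]].
Its characteristic polynomial (trace, sum of principal 2x2 minors, determinant of M give the coefficients) is
  p(λ) = det(λ I - M) = λ^3 - 119λ^2 + 2596λ.
The constant term is 0, so λ = 0 is a root. Dividing out λ leaves p(λ) = λ(λ^2 - 119λ + 2596). For λ^2 - 119λ + 2596 the discriminant is 3777. It is nonnegative but not a perfect square, so the roots are real and irrational: λ = (119 ± sqrt(3777))/2 ≈ 90.2287, 28.7713.
So the eigenvalues of A^T A are ≈ 0, 28.7713, 90.2287 (all ≥ 0, as they must be for A^T A). The largest is λ_max = (119 + sqrt(3777))/2 ≈ 90.2287, hence ||A||_2 = sqrt(λ_max) = sqrt((119 + sqrt(3777))/2) ≈ 9.4989.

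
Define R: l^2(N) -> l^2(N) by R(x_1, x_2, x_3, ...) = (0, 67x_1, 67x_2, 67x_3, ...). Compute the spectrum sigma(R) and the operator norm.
sigma(R) = closed disk {z in C : |z| ≤ 67}; ||R|| = 67

Note R = 67·U where U is the unit right shift (U x)_k = x_{k-1} (with x_0 := 0); so ||R|| = 67||U|| and sigma(R) = 67·sigma(U). ||R x||^2 = sum_{k≥1} |67x_k|^2 = 4489||x||^2, so ||R|| = 67 and sigma(R) ⊂ {|z| ≤ 67}. For any |lambda| < 67, the equation (R - lambda I) x = 0 forces x_1 = 0, then 67x_k = lambda x_{k+1} ⇒ x = 0, so R has no eigenvalues. But (R - lambda I) is not surjective for |lambda| < 67: solving (R - lambda I) x = e_1 would require x_n proportional to (lambda/67)^(-n), which is not in l^2. So every |lambda| < 67 lies in the residual spectrum. The boundary |lambda| = 67 is in the approximate point spectrum (the spectrum is closed). Hence sigma(R) is the closed disk of radius 67.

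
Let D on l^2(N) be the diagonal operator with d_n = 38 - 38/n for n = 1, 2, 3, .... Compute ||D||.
||D|| = 38

For a diagonal operator on l^2 with entries d_n, ||D|| = sup_n |d_n|. Here d_1 = 0, d_2 = 19, ..., and d_n = 38 - 38/n increases monotonically toward 38. All terms lie in [0, 38), so |d_n| = d_n and the supremum is the limit 38, which is not attained by any individual d_n. Hence ||D|| = 38.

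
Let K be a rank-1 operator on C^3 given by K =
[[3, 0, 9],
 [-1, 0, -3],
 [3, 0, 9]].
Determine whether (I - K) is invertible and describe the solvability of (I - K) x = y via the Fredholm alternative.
(I - K) is invertible (det(I - K) = -11 ≠ 0), so for every y in C^3 the equation (I - K) x = y has a unique solution.

K has rank 1, so it is an outer product K = u v^T: every row of K is a multiple of one row vector. Reading off the entries, u = (-3, 1, -3) and v = (-1, 0, -3) (row i of K equals u_i·v^T). A rank-one matrix u v^T satisfies K u = u (v·u) and kills the (2)-dimensional subspace v^⊥, so its characteristic polynomial is lambda^2 (lambda - v·u) with v·u = tr K = 12. Hence the eigenvalues of I - K are 1 (multiplicity 2) and 1 - (12) = -11, so det(I - K) = -11. (Direct check: I - K =
[[-2, 0, -9],
 [1, 1, 3],
 [-3, 0, -8]]
has determinant -11.) The finite-dimensional Fredholm alternative says: either (I - K) is invertible, or ker(I - K) ≠ {0} and then range(I - K) = ker((I - K)^*)^⊥, with dim ker(I - K) = dim ker((I - K)^*). Since det(I - K) ≠ 0, 1 is not an eigenvalue of K and ker(I - K) = {0}, so we are in the first case: for every y there is a unique x = (I - K)^(-1) y. Explicitly, by the Sherman–Morrison formula, (I - u v^T)^(-1) = I + u v^T/(1 - v·u), i.e. (I - K)^(-1) = I + K/(-11).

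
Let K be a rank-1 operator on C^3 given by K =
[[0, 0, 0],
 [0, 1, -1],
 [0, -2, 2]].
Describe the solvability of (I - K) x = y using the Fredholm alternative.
(I - K) is invertible (det(I - K) = -2 ≠ 0), so for every y in C^3 the equation (I - K) x = y has a unique solution.

K has rank 1, so it is an outer product K = u v^T: every row of K is a multiple of one row vector. Reading off the entries, u = (0, 1, -2) and v = (0, 1, -1) (row i of K equals u_i·v^T). A rank-one matrix u v^T satisfies K u = u (v·u) and kills the (2)-dimensional subspace v^⊥, so its characteristic polynomial is lambda^2 (lambda - v·u) with v·u = tr K = 3. Hence the eigenvalues of I - K are 1 (multiplicity 2) and 1 - (3) = -2, so det(I - K) = -2. (Direct check: I - K =
[[1, 0, 0],
 [0, 0, 1],
 [0, 2, -1]]
has determinant -2.) The finite-dimensional Fredholm alternative says: either (I - K) is invertible, or ker(I - K) ≠ {0} and then range(I - K) = ker((I - K)^*)^⊥, with dim ker(I - K) = dim ker((I - K)^*). Since det(I - K) ≠ 0, 1 is not an eigenvalue of K and ker(I - K) = {0}, so we are in the first case: for every y there is a unique x = (I - K)^(-1) y. Explicitly, by the Sherman–Morrison formula, (I - u v^T)^(-1) = I + u v^T/(1 - v·u), i.e. (I - K)^(-1) = I + K/(-2).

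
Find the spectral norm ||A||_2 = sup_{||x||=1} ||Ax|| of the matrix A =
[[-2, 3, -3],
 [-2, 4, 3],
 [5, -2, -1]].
||A||_2 ≈ 7.5111 (= sqrt(largest eigenvalue of A^T A))

||A||_2 = sigma_max(A) = sqrt(lambda_max(A^T A)). Form the symmetric matrix M = A^T A =
[[33, -24, -5],
 [-24, 29, 5],
 [-5, 5, 19]].
Its characteristic polynomial (trace, sum of principal 2x2 minors, determinant of M give the coefficients) is
  p(λ) = det(λ I - M) = λ^3 - 81λ^2 + 1509λ - 6889.
No integer candidate from the rational root theorem (±divisors of 6889) is a root, so the roots are irrational. The cubic discriminant is Δ = 426345120 > 0, so there are three distinct real roots. p(6) = -535 and p(7) = 48 have opposite signs, so a root lies in (6, 7); Newton's method refines it to λ ≈ 6.909. p(17) = 268 and p(18) = -139 have opposite signs, so a root lies in (17, 18); Newton's method refines it to λ ≈ 17.6738. p(56) = -785 and p(57) = 1148 have opposite signs, so a root lies in (56, 57); Newton's method refines it to λ ≈ 56.4172. Check (Vieta): the three roots sum to 81, matching tr M = 81.
So the eigenvalues of A^T A are ≈ 6.909, 17.6738, 56.4172 (all ≥ 0, as they must be for A^T A). The largest is λ_max ≈ 56.4172, hence ||A||_2 = sqrt(λ_max) ≈ 7.5111.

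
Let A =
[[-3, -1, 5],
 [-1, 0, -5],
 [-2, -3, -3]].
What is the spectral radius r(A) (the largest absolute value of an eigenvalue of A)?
r(A) ≈ 4.7525

The eigenvalues of A are the roots of its characteristic polynomial. With M = A (coefficients from the trace, the sum of principal 2x2 minors, and det A):
  p(λ) = det(λ I - M) = λ^3 + 6λ^2 + 3λ - 53.
No integer candidate from the rational root theorem (±divisors of 53) is a root, so the roots are irrational. The cubic discriminant is Δ = -47007 < 0, so there is one real root and a complex-conjugate pair. p(2) = -15 and p(3) = 37 have opposite signs, so a root lies in (2, 3); Newton's method refines it to λ ≈ 2.3466. Dividing out (λ - (2.3466)) leaves approximately λ^2 + 8.3466λ + 22.586. For λ^2 + 8.3466λ + 22.586 the discriminant is -20.6785. It is negative, so the remaining roots are the complex-conjugate pair λ ≈ -4.1733 ± 2.2737i. Their product equals the constant term, so |λ|^2 ≈ 22.586 and |λ| ≈ 4.7525.
Thus the eigenvalues (to 4 decimals) are 2.3466 (modulus 2.3466); -4.1733 ± 2.2737i (modulus 4.7525). The spectral radius is the largest modulus: r(A) ≈ 4.7525. (Cross-check: r(A) ≤ ||A||_2 ≈ 7.7179; equality holds whenever A is normal, though it can also hold for some non-normal A.)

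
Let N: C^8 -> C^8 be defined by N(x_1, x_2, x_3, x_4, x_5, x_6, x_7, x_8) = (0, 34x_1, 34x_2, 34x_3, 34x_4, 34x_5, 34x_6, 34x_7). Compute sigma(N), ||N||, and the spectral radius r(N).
sigma(N) = {0}; ||N|| = 34; r(N) = 0. (N is nilpotent with N^8 = 0.)

On C^8, N is a strictly lower-triangular matrix with 34 on the subdiagonal and zeros elsewhere, so its characteristic polynomial is lambda^8 and every eigenvalue is 0: sigma(N) = {0}. For the operator norm, N e_i = 34e_{i+1} for i = 1, ..., 7 and N e_8 = 0, so the singular values of N are 34 (with multiplicity 7) and 0; hence ||N|| = 34. The spectral radius r(N) = max|lambda| = 0. Note ||N|| > r(N) — characteristic of non-normal nilpotent operators. Indeed N^8 = 0.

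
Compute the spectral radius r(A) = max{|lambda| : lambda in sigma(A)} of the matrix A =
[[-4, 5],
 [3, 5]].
r(A) = (1 + sqrt(141))/2 ≈ 6.4372

The eigenvalues of A are the roots of its characteristic polynomial. With M = A (coefficients from the trace and determinant):
  p(λ) = det(λ I - M) = λ^2 - λ - 35.
For λ^2 - λ - 35 the discriminant is 141. It is nonnegative but not a perfect square, so the roots are real and irrational: λ = (1 ± sqrt(141))/2 ≈ 6.4372, -5.4372.
Thus the eigenvalues (to 4 decimals) are 6.4372 (modulus 6.4372); -5.4372 (modulus 5.4372). The spectral radius is the largest modulus: r(A) = (1 + sqrt(141))/2 ≈ 6.4372. (Cross-check: r(A) ≤ ||A||_2 ≈ 7.1388; equality holds whenever A is normal, though it can also hold for some non-normal A.)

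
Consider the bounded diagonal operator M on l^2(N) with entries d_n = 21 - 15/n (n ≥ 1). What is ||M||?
||M|| = 21

For a diagonal operator on l^2 with entries d_n, ||M|| = sup_n |d_n|. Here d_1 = 6, d_2 = 27/2, ..., and d_n = 21 - 15/n increases monotonically toward 21. All terms lie in [6, 21), so |d_n| = d_n and the supremum is the limit 21, which is not attained by any individual d_n. Hence ||M|| = 21.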